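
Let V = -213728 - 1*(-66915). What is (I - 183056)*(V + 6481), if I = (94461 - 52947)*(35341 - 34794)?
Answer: -3160992613864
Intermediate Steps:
I = 22708158 (I = 41514*547 = 22708158)
V = -146813 (V = -213728 + 66915 = -146813)
(I - 183056)*(V + 6481) = (22708158 - 183056)*(-146813 + 6481) = 22525102*(-140332) = -3160992613864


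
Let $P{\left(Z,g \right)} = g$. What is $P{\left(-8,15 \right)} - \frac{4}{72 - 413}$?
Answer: $\frac{5119}{341} \approx 15.012$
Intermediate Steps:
$P{\left(-8,15 \right)} - \frac{4}{72 - 413} = 15 - \frac{4}{72 - 413} = 15 - \frac{4}{-341} = 15 - - \frac{4}{341} = 15 + \frac{4}{341} = \frac{5119}{341}$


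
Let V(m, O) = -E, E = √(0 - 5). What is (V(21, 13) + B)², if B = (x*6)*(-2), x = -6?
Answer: (72 - I*√5)² ≈ 5179.0 - 321.99*I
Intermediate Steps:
B = 72 (B = -6*6*(-2) = -36*(-2) = 72)
E = I*√5 (E = √(-5) = I*√5 ≈ 2.2361*I)
V(m, O) = -I*√5
(V(21, 13) + B)² = (-I*√5 + 72)² = (72 - I*√5)²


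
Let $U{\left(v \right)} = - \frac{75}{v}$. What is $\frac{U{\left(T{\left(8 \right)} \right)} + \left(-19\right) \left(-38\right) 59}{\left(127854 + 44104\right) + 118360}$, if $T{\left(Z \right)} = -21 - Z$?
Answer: $\frac{1235417}{8419222} \approx 0.14674$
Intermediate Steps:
$\frac{U{\left(T{\left(8 \right)} \right)} + \left(-19\right) \left(-38\right) 59}{\left(127854 + 44104\right) + 118360} = \frac{- \frac{75}{-21 - 8} + \left(-19\right) \left(-38\right) 59}{\left(127854 + 44104\right) + 118360} = \frac{- \frac{75}{-21 - 8} + 722 \cdot 59}{171958 + 118360} = \frac{- \frac{75}{-29} + 42598}{290318} = \left(\left(-75\right) \left(- \frac{1}{29}\right) + 42598\right) \frac{1}{290318} = \left(\frac{75}{29} + 42598\right) \frac{1}{290318} = \frac{1235417}{29} \cdot \frac{1}{290318} = \frac{1235417}{8419222}$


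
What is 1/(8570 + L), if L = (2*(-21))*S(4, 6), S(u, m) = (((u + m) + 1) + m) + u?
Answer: 1/7688 ≈ 0.00013007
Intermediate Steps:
S(u, m) = 1 + 2*m + 2*u (S(u, m) = (((m + u) + 1) + m) + u = ((1 + m + u) + m) + u = (1 + u + 2*m) + u = 1 + 2*m + 2*u)
L = -882 (L = (2*(-21))*(1 + 2*6 + 2*4) = -42*(1 + 12 + 8) = -42*21 = -882)
1/(8570 + L) = 1/(8570 - 882) = 1/7688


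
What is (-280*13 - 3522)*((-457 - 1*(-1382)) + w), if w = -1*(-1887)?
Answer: -20139544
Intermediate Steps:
w = 1887
(-280*13 - 3522)*((-457 - 1*(-1382)) + w) = (-280*13 - 3522)*((-457 - 1*(-1382)) + 1887) = (-3640 - 3522)*((-457 + 1382) + 1887) = -7162*(925 + 1887) = -7162*2812 = -20139544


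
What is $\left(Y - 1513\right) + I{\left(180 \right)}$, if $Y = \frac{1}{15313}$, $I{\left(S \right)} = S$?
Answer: $- \frac{20412228}{15313} \approx -1333.0$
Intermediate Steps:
$Y = \frac{1}{15313} \approx 6.5304 \cdot 10^{-5}$
$\left(Y - 1513\right) + I{\left(180 \right)} = \left(\frac{1}{15313} - 1513\right) + 180 = - \frac{23168568}{15313} + 180 = - \frac{20412228}{15313}$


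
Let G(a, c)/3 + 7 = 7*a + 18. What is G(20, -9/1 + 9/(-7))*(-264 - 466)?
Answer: -330690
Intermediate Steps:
G(a, c) = 33 + 21*a (G(a, c) = -21 + 3*(7*a + 18) = -21 + 3*(18 + 7*a) = -21 + (54 + 21*a) = 33 + 21*a)
G(20, -9/1 + 9/(-7))*(-264 - 466) = (33 + 21*20)*(-264 - 466) = (33 + 420)*(-730) = 453*(-730) = -330690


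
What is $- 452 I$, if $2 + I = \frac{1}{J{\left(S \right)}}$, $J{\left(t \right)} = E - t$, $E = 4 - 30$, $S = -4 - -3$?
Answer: $\frac{23052}{25} \approx 922.08$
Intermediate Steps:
$S = -1$ ($S = -4 + 3 = -1$)
$E = -26$ ($E = 4 - 30 = -26$)
$J{\left(t \right)} = -26 - t$
$I = - \frac{51}{25}$ ($I = -2 + \frac{1}{-26 - -1} = -2 + \frac{1}{-26 + 1} = -2 + \frac{1}{-25} = -2 - \frac{1}{25} = - \frac{51}{25} \approx -2.04$)
$- 452 I = \left(-452\right) \left(- \frac{51}{25}\right) = \frac{23052}{25}$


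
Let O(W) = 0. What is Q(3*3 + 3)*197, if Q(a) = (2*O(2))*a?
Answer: 0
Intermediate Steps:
Q(a) = 0 (Q(a) = (2*0)*a = 0*a = 0)
Q(3*3 + 3)*197 = 0*197 = 0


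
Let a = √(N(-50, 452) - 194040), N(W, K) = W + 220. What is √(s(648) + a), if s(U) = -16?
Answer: √(-16 + I*√193870) ≈ 14.57 + 15.11*I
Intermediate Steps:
N(W, K) = 220 + W
a = I*√193870 (a = √((220 - 50) - 194040) = √(170 - 194040) = √(-193870) = I*√193870 ≈ 440.31*I)
√(s(648) + a) = √(-16 + I*√193870)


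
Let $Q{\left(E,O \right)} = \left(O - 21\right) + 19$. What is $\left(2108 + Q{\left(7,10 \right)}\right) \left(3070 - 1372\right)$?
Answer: $3592968$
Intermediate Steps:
$Q{\left(E,O \right)} = -2 + O$ ($Q{\left(E,O \right)} = \left(-21 + O\right) + 19 = -2 + O$)
$\left(2108 + Q{\left(7,10 \right)}\right) \left(3070 - 1372\right) = \left(2108 + \left(-2 + 10\right)\right) \left(3070 - 1372\right) = \left(2108 + 8\right) 1698 = 2116 \cdot 1698 = 3592968$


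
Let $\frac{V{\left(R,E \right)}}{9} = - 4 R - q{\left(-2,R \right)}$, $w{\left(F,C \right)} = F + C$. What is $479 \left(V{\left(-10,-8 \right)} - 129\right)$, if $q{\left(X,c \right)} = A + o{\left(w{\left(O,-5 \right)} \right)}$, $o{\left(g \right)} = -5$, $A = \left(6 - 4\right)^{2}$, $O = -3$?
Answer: $114960$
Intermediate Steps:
$w{\left(F,C \right)} = C + F$
$A = 4$ ($A = 2^{2} = 4$)
$q{\left(X,c \right)} = -1$ ($q{\left(X,c \right)} = 4 - 5 = -1$)
$V{\left(R,E \right)} = 9 - 36 R$ ($V{\left(R,E \right)} = 9 \left(- 4 R - -1\right) = 9 \left(- 4 R + 1\right) = 9 \left(1 - 4 R\right) = 9 - 36 R$)
$479 \left(V{\left(-10,-8 \right)} - 129\right) = 479 \left(\left(9 - -360\right) - 129\right) = 479 \left(\left(9 + 360\right) - 129\right) = 479 \left(369 - 129\right) = 479 \cdot 240 = 114960$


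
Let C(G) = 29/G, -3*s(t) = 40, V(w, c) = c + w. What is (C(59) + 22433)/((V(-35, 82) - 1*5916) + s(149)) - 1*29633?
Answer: -30857050237/1041173 ≈ -29637.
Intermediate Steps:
s(t) = -40/3 (s(t) = -⅓*40 = -40/3)
(C(59) + 22433)/((V(-35, 82) - 1*5916) + s(149)) - 1*29633 = (29/59 + 22433)/(((82 - 35) - 1*5916) - 40/3) - 1*29633 = (29*(1/59) + 22433)/((47 - 5916) - 40/3) - 29633 = (29/59 + 22433)/(-5869 - 40/3) - 29633 = 1323576/(59*(-17647/3)) - 29633 = (1323576/59)*(-3/17647) - 29633 = -3970728/1041173 - 29633 = -30857050237/1041173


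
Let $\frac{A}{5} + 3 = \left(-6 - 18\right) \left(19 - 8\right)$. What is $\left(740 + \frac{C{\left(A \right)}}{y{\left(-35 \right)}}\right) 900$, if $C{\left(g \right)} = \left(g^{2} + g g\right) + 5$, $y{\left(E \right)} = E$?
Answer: $- \frac{636939900}{7} \approx -9.0991 \cdot 10^{7}$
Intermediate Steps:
$A = -1335$ ($A = -15 + 5 \left(-6 - 18\right) \left(19 - 8\right) = -15 + 5 \left(\left(-24\right) 11\right) = -15 + 5 \left(-264\right) = -15 - 1320 = -1335$)
$C{\left(g \right)} = 5 + 2 g^{2}$ ($C{\left(g \right)} = \left(g^{2} + g^{2}\right) + 5 = 2 g^{2} + 5 = 5 + 2 g^{2}$)
$\left(740 + \frac{C{\left(A \right)}}{y{\left(-35 \right)}}\right) 900 = \left(740 + \frac{5 + 2 \left(-1335\right)^{2}}{-35}\right) 900 = \left(740 + \left(5 + 2 \cdot 1782225\right) \left(- \frac{1}{35}\right)\right) 900 = \left(740 + \left(5 + 3564450\right) \left(- \frac{1}{35}\right)\right) 900 = \left(740 + 3564455 \left(- \frac{1}{35}\right)\right) 900 = \left(740 - \frac{712891}{7}\right) 900 = \left(- \frac{707711}{7}\right) 900 = - \frac{636939900}{7}$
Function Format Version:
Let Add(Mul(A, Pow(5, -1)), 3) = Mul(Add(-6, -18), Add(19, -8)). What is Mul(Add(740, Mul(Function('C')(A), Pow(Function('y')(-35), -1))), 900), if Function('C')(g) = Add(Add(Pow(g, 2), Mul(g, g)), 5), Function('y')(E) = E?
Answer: Rational(-636939900, 7) ≈ -9.0991e+7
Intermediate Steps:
A = -1335 (A = Add(-15, Mul(5, Mul(Add(-6, -18), Add(19, -8)))) = Add(-15, Mul(5, Mul(-24, 11))) = Add(-15, Mul(5, -264)) = Add(-15, -1320) = -1335)
Function('C')(g) = Add(5, Mul(2, Pow(g, 2))) (Function('C')(g) = Add(Add(Pow(g, 2), Pow(g, 2)), 5) = Add(Mul(2, Pow(g, 2)), 5) = Add(5, Mul(2, Pow(g, 2))))
Mul(Add(740, Mul(Function('C')(A), Pow(Function('y')(-35), -1))), 900) = Mul(Add(740, Mul(Add(5, Mul(2, Pow(-1335, 2))), Pow(-35, -1))), 900) = Mul(Add(740, Mul(Add(5, Mul(2, 1782225)), Rational(-1, 35))), 900) = Mul(Add(740, Mul(Add(5, 3564450), Rational(-1, 35))), 900) = Mul(Add(740, Mul(3564455, Rational(-1, 35))), 900) = Mul(Add(740, Rational(-712891, 7)), 900) = Mul(Rational(-707711, 7), 900) = Rational(-636939900, 7)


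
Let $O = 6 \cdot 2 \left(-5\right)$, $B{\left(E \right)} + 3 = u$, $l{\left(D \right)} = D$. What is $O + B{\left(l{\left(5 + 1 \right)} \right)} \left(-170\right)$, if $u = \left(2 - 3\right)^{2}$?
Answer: $280$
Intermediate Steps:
$u = 1$ ($u = \left(-1\right)^{2} = 1$)
$B{\left(E \right)} = -2$ ($B{\left(E \right)} = -3 + 1 = -2$)
$O = -60$ ($O = 12 \left(-5\right) = -60$)
$O + B{\left(l{\left(5 + 1 \right)} \right)} \left(-170\right) = -60 - -340 = -60 + 340 = 280$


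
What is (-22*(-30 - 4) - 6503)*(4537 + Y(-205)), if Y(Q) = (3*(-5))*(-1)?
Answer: -26196760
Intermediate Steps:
Y(Q) = 15 (Y(Q) = -15*(-1) = 15)
(-22*(-30 - 4) - 6503)*(4537 + Y(-205)) = (-22*(-30 - 4) - 6503)*(4537 + 15) = (-22*(-34) - 6503)*4552 = (748 - 6503)*4552 = -5755*4552 = -26196760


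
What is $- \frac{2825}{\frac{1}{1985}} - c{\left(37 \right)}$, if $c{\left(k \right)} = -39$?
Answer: $-5607586$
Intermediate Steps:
$- \frac{2825}{\frac{1}{1985}} - c{\left(37 \right)} = - \frac{2825}{\frac{1}{1985}} - -39 = - 2825 \frac{1}{\frac{1}{1985}} + 39 = \left(-2825\right) 1985 + 39 = -5607625 + 39 = -5607586$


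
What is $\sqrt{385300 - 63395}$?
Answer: $\sqrt{321905} \approx 567.37$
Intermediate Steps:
$\sqrt{385300 - 63395} = \sqrt{321905}$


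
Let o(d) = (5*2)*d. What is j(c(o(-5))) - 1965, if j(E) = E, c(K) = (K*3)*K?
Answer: 5535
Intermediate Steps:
o(d) = 10*d
c(K) = 3*K**2 (c(K) = (3*K)*K = 3*K**2)
j(c(o(-5))) - 1965 = 3*(10*(-5))**2 - 1965 = 3*(-50)**2 - 1965 = 3*2500 - 1965 = 7500 - 1965 = 5535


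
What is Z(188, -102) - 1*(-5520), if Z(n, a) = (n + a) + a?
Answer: 5504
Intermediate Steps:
Z(n, a) = n + 2*a (Z(n, a) = (a + n) + a = n + 2*a)
Z(188, -102) - 1*(-5520) = (188 + 2*(-102)) - 1*(-5520) = (188 - 204) + 5520 = -16 + 5520 = 5504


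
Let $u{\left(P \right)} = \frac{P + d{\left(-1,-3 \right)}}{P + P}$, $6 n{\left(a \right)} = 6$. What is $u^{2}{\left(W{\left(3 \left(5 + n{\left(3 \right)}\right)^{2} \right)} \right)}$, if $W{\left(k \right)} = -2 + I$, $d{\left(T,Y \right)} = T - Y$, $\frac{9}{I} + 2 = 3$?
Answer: $\frac{81}{196} \approx 0.41327$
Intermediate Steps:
$I = 9$ ($I = \frac{9}{-2 + 3} = \frac{9}{1} = 9 \cdot 1 = 9$)
$n{\left(a \right)} = 1$ ($n{\left(a \right)} = \frac{1}{6} \cdot 6 = 1$)
$W{\left(k \right)} = 7$ ($W{\left(k \right)} = -2 + 9 = 7$)
$u{\left(P \right)} = \frac{2 + P}{2 P}$ ($u{\left(P \right)} = \frac{P - -2}{P + P} = \frac{P + \left(-1 + 3\right)}{2 P} = \left(P + 2\right) \frac{1}{2 P} = \left(2 + P\right) \frac{1}{2 P} = \frac{2 + P}{2 P}$)
$u^{2}{\left(W{\left(3 \left(5 + n{\left(3 \right)}\right)^{2} \right)} \right)} = \left(\frac{2 + 7}{2 \cdot 7}\right)^{2} = \left(\frac{1}{2} \cdot \frac{1}{7} \cdot 9\right)^{2} = \left(\frac{9}{14}\right)^{2} = \frac{81}{196}$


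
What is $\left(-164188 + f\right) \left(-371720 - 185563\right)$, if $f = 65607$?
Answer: $54937515423$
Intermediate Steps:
$\left(-164188 + f\right) \left(-371720 - 185563\right) = \left(-164188 + 65607\right) \left(-371720 - 185563\right) = \left(-98581\right) \left(-557283\right) = 54937515423$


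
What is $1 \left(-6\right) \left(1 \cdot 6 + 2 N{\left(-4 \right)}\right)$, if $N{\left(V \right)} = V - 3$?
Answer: $48$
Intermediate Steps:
$N{\left(V \right)} = -3 + V$
$1 \left(-6\right) \left(1 \cdot 6 + 2 N{\left(-4 \right)}\right) = 1 \left(-6\right) \left(1 \cdot 6 + 2 \left(-3 - 4\right)\right) = - 6 \left(6 + 2 \left(-7\right)\right) = - 6 \left(6 - 14\right) = \left(-6\right) \left(-8\right) = 48$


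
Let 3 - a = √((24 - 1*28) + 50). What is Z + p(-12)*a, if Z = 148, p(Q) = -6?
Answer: 130 + 6*√46 ≈ 170.69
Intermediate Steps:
a = 3 - √46 (a = 3 - √((24 - 1*28) + 50) = 3 - √((24 - 28) + 50) = 3 - √(-4 + 50) = 3 - √46 ≈ -3.7823)
Z + p(-12)*a = 148 - 6*(3 - √46) = 148 + (-18 + 6*√46) = 130 + 6*√46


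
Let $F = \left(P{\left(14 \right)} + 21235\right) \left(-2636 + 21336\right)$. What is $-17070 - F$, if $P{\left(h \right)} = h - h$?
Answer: $-397111570$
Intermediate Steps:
$P{\left(h \right)} = 0$
$F = 397094500$ ($F = \left(0 + 21235\right) \left(-2636 + 21336\right) = 21235 \cdot 18700 = 397094500$)
$-17070 - F = -17070 - 397094500 = -397111570$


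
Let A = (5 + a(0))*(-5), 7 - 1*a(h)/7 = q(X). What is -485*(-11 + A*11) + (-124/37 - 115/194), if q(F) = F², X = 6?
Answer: -37873417381/7178 ≈ -5.2763e+6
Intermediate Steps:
a(h) = -203 (a(h) = 49 - 7*6² = 49 - 7*36 = 49 - 252 = -203)
A = 990 (A = (5 - 203)*(-5) = -198*(-5) = 990)
-485*(-11 + A*11) + (-124/37 - 115/194) = -485*(-11 + 990*11) + (-124/37 - 115/194) = -485*(-11 + 10890) + (-124*1/37 - 115*1/194) = -485*10879 + (-124/37 - 115/194) = -5276315 - 28311/7178 = -37873417381/7178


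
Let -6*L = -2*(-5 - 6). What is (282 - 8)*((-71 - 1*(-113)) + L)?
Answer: 31510/3 ≈ 10503.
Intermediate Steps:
L = -11/3 (L = -(-1)*(-5 - 6)/3 = -(-1)*(-11)/3 = -⅙*22 = -11/3 ≈ -3.6667)
(282 - 8)*((-71 - 1*(-113)) + L) = (282 - 8)*((-71 - 1*(-113)) - 11/3) = 274*((-71 + 113) - 11/3) = 274*(42 - 11/3) = 274*(115/3) = 31510/3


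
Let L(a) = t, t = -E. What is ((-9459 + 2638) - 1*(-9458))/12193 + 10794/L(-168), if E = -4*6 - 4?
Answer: 9406077/24386 ≈ 385.72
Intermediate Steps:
E = -28 (E = -24 - 4 = -28)
t = 28 (t = -1*(-28) = 28)
L(a) = 28
((-9459 + 2638) - 1*(-9458))/12193 + 10794/L(-168) = ((-9459 + 2638) - 1*(-9458))/12193 + 10794/28 = (-6821 + 9458)*(1/12193) + 10794*(1/28) = 2637*(1/12193) + 771/2 = 2637/12193 + 771/2 = 9406077/24386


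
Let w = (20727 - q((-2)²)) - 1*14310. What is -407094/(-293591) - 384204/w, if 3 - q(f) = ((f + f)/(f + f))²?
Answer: -110187328554/1883386265 ≈ -58.505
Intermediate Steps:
q(f) = 2 (q(f) = 3 - ((f + f)/(f + f))² = 3 - ((2*f)/((2*f)))² = 3 - ((2*f)*(1/(2*f)))² = 3 - 1*1² = 3 - 1*1 = 3 - 1 = 2)
w = 6415 (w = (20727 - 1*2) - 1*14310 = (20727 - 2) - 14310 = 20725 - 14310 = 6415)
-407094/(-293591) - 384204/w = -407094/(-293591) - 384204/6415 = -407094*(-1/293591) - 384204*1/6415 = 407094/293591 - 384204/6415 = -110187328554/1883386265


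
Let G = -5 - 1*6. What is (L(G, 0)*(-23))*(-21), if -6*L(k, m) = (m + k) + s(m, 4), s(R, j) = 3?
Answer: 644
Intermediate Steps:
G = -11 (G = -5 - 6 = -11)
L(k, m) = -1/2 - k/6 - m/6 (L(k, m) = -((m + k) + 3)/6 = -((k + m) + 3)/6 = -(3 + k + m)/6 = -1/2 - k/6 - m/6)
(L(G, 0)*(-23))*(-21) = ((-1/2 - 1/6*(-11) - 1/6*0)*(-23))*(-21) = ((-1/2 + 11/6 + 0)*(-23))*(-21) = ((4/3)*(-23))*(-21) = -92/3*(-21) = 644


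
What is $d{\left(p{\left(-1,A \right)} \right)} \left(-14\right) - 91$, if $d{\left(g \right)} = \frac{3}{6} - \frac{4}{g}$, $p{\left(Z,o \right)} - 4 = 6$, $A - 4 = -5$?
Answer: $- \frac{462}{5} \approx -92.4$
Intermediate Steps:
$A = -1$ ($A = 4 - 5 = -1$)
$p{\left(Z,o \right)} = 10$ ($p{\left(Z,o \right)} = 4 + 6 = 10$)
$d{\left(g \right)} = \frac{1}{2} - \frac{4}{g}$ ($d{\left(g \right)} = 3 \cdot \frac{1}{6} - \frac{4}{g} = \frac{1}{2} - \frac{4}{g}$)
$d{\left(p{\left(-1,A \right)} \right)} \left(-14\right) - 91 = \frac{-8 + 10}{2 \cdot 10} \left(-14\right) - 91 = \frac{1}{2} \cdot \frac{1}{10} \cdot 2 \left(-14\right) - 91 = \frac{1}{10} \left(-14\right) - 91 = - \frac{7}{5} - 91 = - \frac{462}{5}$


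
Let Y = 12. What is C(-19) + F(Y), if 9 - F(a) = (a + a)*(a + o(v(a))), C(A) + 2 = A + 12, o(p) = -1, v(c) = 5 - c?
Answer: -264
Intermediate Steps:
C(A) = 10 + A (C(A) = -2 + (A + 12) = -2 + (12 + A) = 10 + A)
F(a) = 9 - 2*a*(-1 + a) (F(a) = 9 - (a + a)*(a - 1) = 9 - 2*a*(-1 + a))
C(-19) + F(Y) = (10 - 19) + (9 - 2*12² + 2*12) = -9 + (9 - 2*144 + 24) = -9 + (9 - 288 + 24) = -9 - 255 = -264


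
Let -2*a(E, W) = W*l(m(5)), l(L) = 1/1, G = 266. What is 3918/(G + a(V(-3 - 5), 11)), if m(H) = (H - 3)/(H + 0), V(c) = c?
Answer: 7836/521 ≈ 15.040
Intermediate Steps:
m(H) = (-3 + H)/H
l(L) = 1
a(E, W) = -W/2
3918/(G + a(V(-3 - 5), 11)) = 3918/(266 - ½*11) = 3918/(266 - 11/2) = 3918/(521/2) = 3918*(2/521) = 7836/521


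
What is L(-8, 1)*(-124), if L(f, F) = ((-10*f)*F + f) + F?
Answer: -9052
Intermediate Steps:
L(f, F) = F + f - 10*F*f (L(f, F) = (-10*F*f + f) + F = (f - 10*F*f) + F = F + f - 10*F*f)
L(-8, 1)*(-124) = (1 - 8 - 10*1*(-8))*(-124) = (1 - 8 + 80)*(-124) = 73*(-124) = -9052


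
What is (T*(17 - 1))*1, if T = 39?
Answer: 624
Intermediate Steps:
(T*(17 - 1))*1 = (39*(17 - 1))*1 = (39*16)*1 = 624*1 = 624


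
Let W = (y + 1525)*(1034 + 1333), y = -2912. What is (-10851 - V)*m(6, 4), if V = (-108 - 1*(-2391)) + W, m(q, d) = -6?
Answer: -19619370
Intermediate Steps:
W = -3283029 (W = (-2912 + 1525)*(1034 + 1333) = -1387*2367 = -3283029)
V = -3280746 (V = (-108 - 1*(-2391)) - 3283029 = (-108 + 2391) - 3283029 = 2283 - 3283029 = -3280746)
(-10851 - V)*m(6, 4) = (-10851 - 1*(-3280746))*(-6) = (-10851 + 3280746)*(-6) = 3269895*(-6) = -19619370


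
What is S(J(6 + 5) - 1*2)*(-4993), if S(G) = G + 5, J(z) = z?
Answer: -69902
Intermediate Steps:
S(G) = 5 + G
S(J(6 + 5) - 1*2)*(-4993) = (5 + ((6 + 5) - 1*2))*(-4993) = (5 + (11 - 2))*(-4993) = (5 + 9)*(-4993) = 14*(-4993) = -69902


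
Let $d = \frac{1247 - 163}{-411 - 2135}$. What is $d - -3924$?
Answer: $\frac{4994710}{1273} \approx 3923.6$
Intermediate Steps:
$d = - \frac{542}{1273}$ ($d = \frac{1084}{-2546} = 1084 \left(- \frac{1}{2546}\right) = - \frac{542}{1273} \approx -0.42577$)
$d - -3924 = - \frac{542}{1273} - -3924 = - \frac{542}{1273} + 3924 = \frac{4994710}{1273}$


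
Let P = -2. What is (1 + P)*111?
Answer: -111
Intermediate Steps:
(1 + P)*111 = (1 - 2)*111 = -1*111 = -111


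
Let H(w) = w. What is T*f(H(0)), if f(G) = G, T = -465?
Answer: 0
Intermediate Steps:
T*f(H(0)) = -465*0 = 0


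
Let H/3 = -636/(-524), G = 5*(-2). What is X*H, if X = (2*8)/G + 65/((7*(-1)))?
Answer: -181737/4585 ≈ -39.637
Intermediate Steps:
G = -10
X = -381/35 (X = (2*8)/(-10) + 65/((7*(-1))) = 16*(-1/10) + 65/(-7) = -8/5 + 65*(-1/7) = -8/5 - 65/7 = -381/35 ≈ -10.886)
H = 477/131 (H = 3*(-636/(-524)) = 3*(-636*(-1/524)) = 3*(159/131) = 477/131 ≈ 3.6412)
X*H = -381/35*477/131 = -181737/4585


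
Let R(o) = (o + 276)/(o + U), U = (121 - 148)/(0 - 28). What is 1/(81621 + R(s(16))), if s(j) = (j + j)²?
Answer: 28699/2342477479 ≈ 1.2252e-5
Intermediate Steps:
s(j) = 4*j² (s(j) = (2*j)² = 4*j²)
U = 27/28 (U = -27/(-28) = -27*(-1/28) = 27/28 ≈ 0.96429)
R(o) = (276 + o)/(27/28 + o) (R(o) = (o + 276)/(o + 27/28) = (276 + o)/(27/28 + o))
1/(81621 + R(s(16))) = 1/(81621 + 28*(276 + 4*16²)/(27 + 28*(4*16²))) = 1/(81621 + 28*(276 + 4*256)/(27 + 28*(4*256))) = 1/(81621 + 28*(276 + 1024)/(27 + 28*1024)) = 1/(81621 + 28*1300/(27 + 28672)) = 1/(81621 + 28*1300/28699) = 1/(81621 + 28*(1/28699)*1300) = 1/(81621 + 36400/28699) = 1/(2342477479/28699) = 28699/2342477479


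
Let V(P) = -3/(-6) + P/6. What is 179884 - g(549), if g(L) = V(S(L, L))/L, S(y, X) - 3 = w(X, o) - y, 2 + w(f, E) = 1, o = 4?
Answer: 296269220/1647 ≈ 1.7988e+5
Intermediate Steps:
w(f, E) = -1 (w(f, E) = -2 + 1 = -1)
S(y, X) = 2 - y (S(y, X) = 3 + (-1 - y) = 2 - y)
V(P) = ½ + P/6 (V(P) = -3*(-⅙) + P*(⅙) = ½ + P/6)
g(L) = (⅚ - L/6)/L (g(L) = (½ + (2 - L)/6)/L = (½ + (⅓ - L/6))/L = (⅚ - L/6)/L)
179884 - g(549) = 179884 - (5 - 1*549)/(6*549) = 179884 - (5 - 549)/(6*549) = 179884 - (-544)/(6*549) = 179884 - 1*(-272/1647) = 179884 + 272/1647 = 296269220/1647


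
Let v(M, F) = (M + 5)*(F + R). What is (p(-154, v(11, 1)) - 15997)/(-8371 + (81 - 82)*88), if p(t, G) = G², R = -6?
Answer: 9597/8459 ≈ 1.1345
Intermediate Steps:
v(M, F) = (-6 + F)*(5 + M) (v(M, F) = (M + 5)*(F - 6) = (5 + M)*(-6 + F) = (-6 + F)*(5 + M))
(p(-154, v(11, 1)) - 15997)/(-8371 + (81 - 82)*88) = ((-30 - 6*11 + 5*1 + 1*11)² - 15997)/(-8371 + (81 - 82)*88) = ((-30 - 66 + 5 + 11)² - 15997)/(-8371 - 1*88) = ((-80)² - 15997)/(-8371 - 88) = (6400 - 15997)/(-8459) = -9597*(-1/8459) = 9597/8459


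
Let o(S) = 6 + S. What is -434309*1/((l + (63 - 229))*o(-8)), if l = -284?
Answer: -434309/900 ≈ -482.57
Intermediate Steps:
-434309*1/((l + (63 - 229))*o(-8)) = -434309*1/((-284 + (63 - 229))*(6 - 8)) = -434309*(-1/(2*(-284 - 166))) = -434309/((-450*(-2))) = -434309/900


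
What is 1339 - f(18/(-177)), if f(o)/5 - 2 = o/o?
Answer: 1324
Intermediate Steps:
f(o) = 15 (f(o) = 10 + 5*(o/o) = 10 + 5*1 = 10 + 5 = 15)
1339 - f(18/(-177)) = 1339 - 1*15 = 1339 - 15 = 1324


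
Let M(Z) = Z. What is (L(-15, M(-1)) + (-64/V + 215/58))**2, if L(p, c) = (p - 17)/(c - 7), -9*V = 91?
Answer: 5488587225/27857284 ≈ 197.03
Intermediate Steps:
V = -91/9 (V = -1/9*91 = -91/9 ≈ -10.111)
L(p, c) = (-17 + p)/(-7 + c)
(L(-15, M(-1)) + (-64/V + 215/58))**2 = ((-17 - 15)/(-7 - 1) + (-64/(-91/9) + 215/58))**2 = (-32/(-8) + (-64*(-9/91) + 215*(1/58)))**2 = (-1/8*(-32) + (576/91 + 215/58))**2 = (4 + 52973/5278)**2 = (74085/5278)**2 = 5488587225/27857284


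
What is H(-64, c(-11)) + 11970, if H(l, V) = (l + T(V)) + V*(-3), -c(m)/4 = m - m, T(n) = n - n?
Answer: 11906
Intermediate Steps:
T(n) = 0
c(m) = 0 (c(m) = -4*(m - m) = -4*0 = 0)
H(l, V) = l - 3*V (H(l, V) = (l + 0) + V*(-3) = l - 3*V)
H(-64, c(-11)) + 11970 = (-64 - 3*0) + 11970 = (-64 + 0) + 11970 = -64 + 11970 = 11906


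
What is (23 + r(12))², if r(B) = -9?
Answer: 196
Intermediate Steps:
(23 + r(12))² = (23 - 9)² = 14² = 196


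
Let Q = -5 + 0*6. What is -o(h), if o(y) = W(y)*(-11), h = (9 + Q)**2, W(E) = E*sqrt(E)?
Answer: 704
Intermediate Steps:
Q = -5 (Q = -5 + 0 = -5)
W(E) = E**(3/2)
h = 16 (h = (9 - 5)**2 = 4**2 = 16)
o(y) = -11*y**(3/2) (o(y) = y**(3/2)*(-11) = -11*y**(3/2))
-o(h) = -(-11)*16**(3/2) = -(-11)*64 = -1*(-704) = 704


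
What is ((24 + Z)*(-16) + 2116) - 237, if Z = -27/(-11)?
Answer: 16013/11 ≈ 1455.7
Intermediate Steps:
Z = 27/11 (Z = -27*(-1/11) = 27/11 ≈ 2.4545)
((24 + Z)*(-16) + 2116) - 237 = ((24 + 27/11)*(-16) + 2116) - 237 = ((291/11)*(-16) + 2116) - 237 = (-4656/11 + 2116) - 237 = 18620/11 - 237 = 16013/11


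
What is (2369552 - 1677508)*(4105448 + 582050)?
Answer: 3243954865912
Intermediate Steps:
(2369552 - 1677508)*(4105448 + 582050) = 692044*4687498 = 3243954865912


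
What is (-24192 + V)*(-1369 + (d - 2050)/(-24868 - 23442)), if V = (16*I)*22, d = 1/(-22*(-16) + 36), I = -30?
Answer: 111467578312824/2343035 ≈ 4.7574e+7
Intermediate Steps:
d = 1/388 (d = 1/(352 + 36) = 1/388 ≈ 0.0025773)
V = -10560 (V = (16*(-30))*22 = -480*22 = -10560)
(-24192 + V)*(-1369 + (d - 2050)/(-24868 - 23442)) = (-24192 - 10560)*(-1369 + (1/388 - 2050)/(-24868 - 23442)) = -34752*(-1369 - 795399/388/(-48310)) = -34752*(-1369 - 795399/388*(-1/48310)) = -34752*(-1369 + 795399/18744280) = -34752*(-25660123921/18744280) = 111467578312824/2343035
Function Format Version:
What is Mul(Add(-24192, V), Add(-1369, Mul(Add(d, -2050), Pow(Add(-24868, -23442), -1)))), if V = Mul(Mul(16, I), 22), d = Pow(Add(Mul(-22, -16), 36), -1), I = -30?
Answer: Rational(111467578312824, 2343035) ≈ 4.7574e+7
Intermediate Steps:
d = Rational(1, 388) (d = Pow(Add(352, 36), -1) = Pow(388, -1) = Rational(1, 388) ≈ 0.0025773)
V = -10560 (V = Mul(Mul(16, -30), 22) = Mul(-480, 22) = -10560)
Mul(Add(-24192, V), Add(-1369, Mul(Add(d, -2050), Pow(Add(-24868, -23442), -1)))) = Mul(Add(-24192, -10560), Add(-1369, Mul(Add(Rational(1, 388), -2050), Pow(Add(-24868, -23442), -1)))) = Mul(-34752, Add(-1369, Mul(Rational(-795399, 388), Pow(-48310, -1)))) = Mul(-34752, Add(-1369, Mul(Rational(-795399, 388), Rational(-1, 48310)))) = Mul(-34752, Add(-1369, Rational(795399, 18744280))) = Mul(-34752, Rational(-25660123921, 18744280)) = Rational(111467578312824, 2343035)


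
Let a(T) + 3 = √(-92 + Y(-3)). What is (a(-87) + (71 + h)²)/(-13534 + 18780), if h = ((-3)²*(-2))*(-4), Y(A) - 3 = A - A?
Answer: 10223/2623 + I*√89/5246 ≈ 3.8974 + 0.0017983*I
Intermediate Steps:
Y(A) = 3 (Y(A) = 3 + (A - A) = 3 + 0 = 3)
a(T) = -3 + I*√89 (a(T) = -3 + √(-92 + 3) = -3 + √(-89) = -3 + I*√89)
h = 72 (h = (9*(-2))*(-4) = -18*(-4) = 72)
(a(-87) + (71 + h)²)/(-13534 + 18780) = ((-3 + I*√89) + (71 + 72)²)/(-13534 + 18780) = ((-3 + I*√89) + 143²)/5246 = ((-3 + I*√89) + 20449)*(1/5246) = (20446 + I*√89)*(1/5246) = 10223/2623 + I*√89/5246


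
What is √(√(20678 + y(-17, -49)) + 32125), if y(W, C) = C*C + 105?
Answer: √(32125 + 12*√161) ≈ 179.66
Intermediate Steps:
y(W, C) = 105 + C² (y(W, C) = C² + 105 = 105 + C²)
√(√(20678 + y(-17, -49)) + 32125) = √(√(20678 + (105 + (-49)²)) + 32125) = √(√(20678 + (105 + 2401)) + 32125) = √(√(20678 + 2506) + 32125) = √(√23184 + 32125) = √(12*√161 + 32125) = √(32125 + 12*√161)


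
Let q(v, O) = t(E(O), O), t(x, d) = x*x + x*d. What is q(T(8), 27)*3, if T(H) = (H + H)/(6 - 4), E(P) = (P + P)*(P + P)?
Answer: 25745364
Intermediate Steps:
E(P) = 4*P² (E(P) = (2*P)*(2*P) = 4*P²)
T(H) = H (T(H) = (2*H)/2 = (2*H)*(½) = H)
t(x, d) = x² + d*x
q(v, O) = 4*O²*(O + 4*O²) (q(v, O) = (4*O²)*(O + 4*O²) = 4*O²*(O + 4*O²))
q(T(8), 27)*3 = (27³*(4 + 16*27))*3 = (19683*(4 + 432))*3 = (19683*436)*3 = 8581788*3 = 25745364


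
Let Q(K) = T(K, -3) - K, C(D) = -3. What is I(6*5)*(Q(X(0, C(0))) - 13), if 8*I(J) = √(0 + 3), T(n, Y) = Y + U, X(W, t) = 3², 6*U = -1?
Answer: -151*√3/48 ≈ -5.4487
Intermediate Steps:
U = -⅙ (U = (⅙)*(-1) = -⅙ ≈ -0.16667)
X(W, t) = 9
T(n, Y) = -⅙ + Y (T(n, Y) = Y - ⅙ = -⅙ + Y)
I(J) = √3/8 (I(J) = √(0 + 3)/8 = √3/8)
Q(K) = -19/6 - K (Q(K) = (-⅙ - 3) - K = -19/6 - K)
I(6*5)*(Q(X(0, C(0))) - 13) = (√3/8)*((-19/6 - 1*9) - 13) = (√3/8)*((-19/6 - 9) - 13) = (√3/8)*(-73/6 - 13) = (√3/8)*(-151/6) = -151*√3/48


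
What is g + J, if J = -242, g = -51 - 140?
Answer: -433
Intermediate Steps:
g = -191
g + J = -191 - 242 = -433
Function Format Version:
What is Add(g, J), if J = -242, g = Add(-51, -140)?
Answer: -433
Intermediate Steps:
g = -191
Add(g, J) = Add(-191, -242) = -433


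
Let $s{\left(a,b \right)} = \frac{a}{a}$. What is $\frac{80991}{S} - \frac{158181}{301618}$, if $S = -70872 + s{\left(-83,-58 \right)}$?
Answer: $- \frac{35638789089}{21375969278} \approx -1.6672$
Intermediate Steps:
$s{\left(a,b \right)} = 1$
$S = -70871$ ($S = -70872 + 1 = -70871$)
$\frac{80991}{S} - \frac{158181}{301618} = \frac{80991}{-70871} - \frac{158181}{301618} = 80991 \left(- \frac{1}{70871}\right) - \frac{158181}{301618} = - \frac{80991}{70871} - \frac{158181}{301618} = - \frac{35638789089}{21375969278}$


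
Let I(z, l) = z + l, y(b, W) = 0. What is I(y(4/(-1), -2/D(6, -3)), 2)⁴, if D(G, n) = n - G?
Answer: 16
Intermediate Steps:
I(z, l) = l + z
I(y(4/(-1), -2/D(6, -3)), 2)⁴ = (2 + 0)⁴ = 2⁴ = 16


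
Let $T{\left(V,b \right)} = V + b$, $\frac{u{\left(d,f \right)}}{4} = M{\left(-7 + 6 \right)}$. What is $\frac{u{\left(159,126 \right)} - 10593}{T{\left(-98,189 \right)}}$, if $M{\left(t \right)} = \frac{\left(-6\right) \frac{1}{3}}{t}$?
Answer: $- \frac{10585}{91} \approx -116.32$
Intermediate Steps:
$M{\left(t \right)} = - \frac{2}{t}$ ($M{\left(t \right)} = \frac{\left(-6\right) \frac{1}{3}}{t} = - \frac{2}{t}$)
$u{\left(d,f \right)} = 8$ ($u{\left(d,f \right)} = 4 \left(- \frac{2}{-7 + 6}\right) = 4 \left(- \frac{2}{-1}\right) = 4 \left(\left(-2\right) \left(-1\right)\right) = 4 \cdot 2 = 8$)
$\frac{u{\left(159,126 \right)} - 10593}{T{\left(-98,189 \right)}} = \frac{8 - 10593}{-98 + 189} = \frac{8 - 10593}{91} = \left(-10585\right) \frac{1}{91} = - \frac{10585}{91}$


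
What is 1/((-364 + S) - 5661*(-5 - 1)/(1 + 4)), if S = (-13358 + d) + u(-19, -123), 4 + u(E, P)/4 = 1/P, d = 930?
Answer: -615/3699122 ≈ -0.00016626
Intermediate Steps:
u(E, P) = -16 + 4/P
S = -1530616/123 (S = (-13358 + 930) + (-16 + 4/(-123)) = -12428 + (-16 + 4*(-1/123)) = -12428 + (-16 - 4/123) = -12428 - 1972/123 = -1530616/123 ≈ -12444.)
1/((-364 + S) - 5661*(-5 - 1)/(1 + 4)) = 1/((-364 - 1530616/123) - 5661*(-5 - 1)/(1 + 4)) = 1/(-1575388/123 - (-33966)/5) = 1/(-1575388/123 - 5661*(-6/5)) = 1/(-1575388/123 + 33966/5) = 1/(-3699122/615) = -615/3699122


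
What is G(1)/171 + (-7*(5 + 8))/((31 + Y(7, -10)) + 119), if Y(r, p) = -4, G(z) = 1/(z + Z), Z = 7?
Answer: -62171/99864 ≈ -0.62256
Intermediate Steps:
G(z) = 1/(7 + z) (G(z) = 1/(z + 7) = 1/(7 + z))
G(1)/171 + (-7*(5 + 8))/((31 + Y(7, -10)) + 119) = 1/((7 + 1)*171) + (-7*(5 + 8))/((31 - 4) + 119) = (1/171)/8 + (-7*13)/(27 + 119) = (⅛)*(1/171) - 91/146 = 1/1368 - 91*1/146 = 1/1368 - 91/146 = -62171/99864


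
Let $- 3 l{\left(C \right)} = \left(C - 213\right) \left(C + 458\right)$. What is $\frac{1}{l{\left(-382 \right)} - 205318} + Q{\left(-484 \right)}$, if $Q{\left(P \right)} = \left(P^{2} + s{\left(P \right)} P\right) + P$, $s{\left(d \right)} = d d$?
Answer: $- \frac{64576344500891}{570734} \approx -1.1315 \cdot 10^{8}$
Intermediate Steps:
$s{\left(d \right)} = d^{2}$
$Q{\left(P \right)} = P + P^{2} + P^{3}$ ($Q{\left(P \right)} = \left(P^{2} + P^{2} P\right) + P = \left(P^{2} + P^{3}\right) + P = P + P^{2} + P^{3}$)
$l{\left(C \right)} = - \frac{\left(-213 + C\right) \left(458 + C\right)}{3}$ ($l{\left(C \right)} = - \frac{\left(C - 213\right) \left(C + 458\right)}{3} = - \frac{\left(-213 + C\right) \left(458 + C\right)}{3}$)
$\frac{1}{l{\left(-382 \right)} - 205318} + Q{\left(-484 \right)} = \frac{1}{\left(32518 - - \frac{93590}{3} - \frac{\left(-382\right)^{2}}{3}\right) - 205318} - 484 \left(1 - 484 + \left(-484\right)^{2}\right) = \frac{1}{\left(32518 + \frac{93590}{3} - \frac{145924}{3}\right) - 205318} - 484 \left(1 - 484 + 234256\right) = \frac{1}{\left(32518 + \frac{93590}{3} - \frac{145924}{3}\right) - 205318} - 113146132 = \frac{1}{\frac{45220}{3} - 205318} - 113146132 = \frac{1}{- \frac{570734}{3}} - 113146132 = - \frac{3}{570734} - 113146132 = - \frac{64576344500891}{570734}$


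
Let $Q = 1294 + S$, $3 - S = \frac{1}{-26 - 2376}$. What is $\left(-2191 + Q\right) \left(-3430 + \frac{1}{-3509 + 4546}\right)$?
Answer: $\frac{7638060146783}{2490874} \approx 3.0664 \cdot 10^{6}$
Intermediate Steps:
$S = \frac{7207}{2402}$ ($S = 3 - \frac{1}{-26 - 2376} = 3 - \frac{1}{-2402} = 3 - - \frac{1}{2402} = 3 + \frac{1}{2402} = \frac{7207}{2402} \approx 3.0004$)
$Q = \frac{3115395}{2402}$ ($Q = 1294 + \frac{7207}{2402} = \frac{3115395}{2402} \approx 1297.0$)
$\left(-2191 + Q\right) \left(-3430 + \frac{1}{-3509 + 4546}\right) = \left(-2191 + \frac{3115395}{2402}\right) \left(-3430 + \frac{1}{-3509 + 4546}\right) = - \frac{2147387 \left(-3430 + \frac{1}{1037}\right)}{2402} = \left(- \frac{2147387}{2402}\right) \left(- \frac{3556909}{1037}\right) = \frac{7638060146783}{2490874}$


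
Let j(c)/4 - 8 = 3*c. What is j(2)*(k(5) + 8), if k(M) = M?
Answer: 728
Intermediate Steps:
j(c) = 32 + 12*c (j(c) = 32 + 4*(3*c) = 32 + 12*c)
j(2)*(k(5) + 8) = (32 + 12*2)*(5 + 8) = (32 + 24)*13 = 56*13 = 728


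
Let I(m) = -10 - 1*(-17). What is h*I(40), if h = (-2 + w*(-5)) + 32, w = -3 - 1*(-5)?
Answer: 140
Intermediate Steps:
w = 2 (w = -3 + 5 = 2)
I(m) = 7 (I(m) = -10 + 17 = 7)
h = 20 (h = (-2 + 2*(-5)) + 32 = (-2 - 10) + 32 = -12 + 32 = 20)
h*I(40) = 20*7 = 140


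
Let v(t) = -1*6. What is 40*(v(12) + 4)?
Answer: -80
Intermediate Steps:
v(t) = -6
40*(v(12) + 4) = 40*(-6 + 4) = 40*(-2) = -80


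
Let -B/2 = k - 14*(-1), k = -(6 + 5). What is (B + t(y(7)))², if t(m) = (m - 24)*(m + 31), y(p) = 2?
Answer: 535824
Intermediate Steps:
k = -11 (k = -1*11 = -11)
t(m) = (-24 + m)*(31 + m)
B = -6 (B = -2*(-11 - 14*(-1)) = -2*(-11 + 14) = -2*3 = -6)
(B + t(y(7)))² = (-6 + (-744 + 2² + 7*2))² = (-6 + (-744 + 4 + 14))² = (-6 - 726)² = (-732)² = 535824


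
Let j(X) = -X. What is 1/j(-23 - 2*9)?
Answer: 1/41 ≈ 0.024390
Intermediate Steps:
1/j(-23 - 2*9) = 1/(-(-23 - 2*9)) = 1/(-(-23 - 18)) = 1/(-1*(-41)) = 1/41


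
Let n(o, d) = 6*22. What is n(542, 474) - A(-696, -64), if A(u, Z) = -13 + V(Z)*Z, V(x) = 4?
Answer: 401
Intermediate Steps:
n(o, d) = 132
A(u, Z) = -13 + 4*Z
n(542, 474) - A(-696, -64) = 132 - (-13 + 4*(-64)) = 132 - (-13 - 256) = 132 - 1*(-269) = 132 + 269 = 401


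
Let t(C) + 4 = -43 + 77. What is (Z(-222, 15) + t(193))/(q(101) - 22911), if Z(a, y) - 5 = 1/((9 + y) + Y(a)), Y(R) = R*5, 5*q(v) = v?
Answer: -190045/124297044 ≈ -0.0015290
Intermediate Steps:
q(v) = v/5
Y(R) = 5*R
t(C) = 30 (t(C) = -4 + (-43 + 77) = -4 + 34 = 30)
Z(a, y) = 5 + 1/(9 + y + 5*a) (Z(a, y) = 5 + 1/((9 + y) + 5*a) = 5 + 1/(9 + y + 5*a))
(Z(-222, 15) + t(193))/(q(101) - 22911) = ((46 + 5*15 + 25*(-222))/(9 + 15 + 5*(-222)) + 30)/((⅕)*101 - 22911) = ((46 + 75 - 5550)/(9 + 15 - 1110) + 30)/(101/5 - 22911) = (-5429/(-1086) + 30)/(-114454/5) = (-1/1086*(-5429) + 30)*(-5/114454) = (5429/1086 + 30)*(-5/114454) = (38009/1086)*(-5/114454) = -190045/124297044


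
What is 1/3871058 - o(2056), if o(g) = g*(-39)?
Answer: 310396914673/3871058 ≈ 80184.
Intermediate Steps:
o(g) = -39*g
1/3871058 - o(2056) = 1/3871058 - (-39)*2056 = 1/3871058 - 1*(-80184) = 1/3871058 + 80184 = 310396914673/3871058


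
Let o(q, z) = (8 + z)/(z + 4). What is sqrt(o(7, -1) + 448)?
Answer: sqrt(4053)/3 ≈ 21.221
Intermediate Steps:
o(q, z) = (8 + z)/(4 + z)
sqrt(o(7, -1) + 448) = sqrt((8 - 1)/(4 - 1) + 448) = sqrt(7/3 + 448) = sqrt(1351/3) = sqrt(4053)/3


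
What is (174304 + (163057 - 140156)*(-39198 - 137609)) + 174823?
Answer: -4048707980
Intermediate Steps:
(174304 + (163057 - 140156)*(-39198 - 137609)) + 174823 = (174304 + 22901*(-176807)) + 174823 = (174304 - 4049057107) + 174823 = -4048882803 + 174823 = -4048707980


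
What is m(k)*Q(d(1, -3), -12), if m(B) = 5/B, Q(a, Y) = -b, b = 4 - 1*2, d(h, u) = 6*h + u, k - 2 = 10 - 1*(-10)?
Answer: -5/11 ≈ -0.45455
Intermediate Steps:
k = 22 (k = 2 + (10 - 1*(-10)) = 2 + (10 + 10) = 2 + 20 = 22)
d(h, u) = u + 6*h
b = 2 (b = 4 - 2 = 2)
Q(a, Y) = -2 (Q(a, Y) = -1*2 = -2)
m(k)*Q(d(1, -3), -12) = (5/22)*(-2) = -5/11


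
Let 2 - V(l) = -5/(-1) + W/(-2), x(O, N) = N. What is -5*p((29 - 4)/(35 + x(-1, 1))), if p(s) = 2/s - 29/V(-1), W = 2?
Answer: -869/10 ≈ -86.900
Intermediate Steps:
V(l) = -2 (V(l) = 2 - (-5/(-1) + 2/(-2)) = 2 - (-5*(-1) + 2*(-1/2)) = 2 - (5 - 1) = 2 - 1*4 = 2 - 4 = -2)
p(s) = 29/2 + 2/s (p(s) = 2/s - 29/(-2) = 2/s - 29*(-1/2) = 2/s + 29/2 = 29/2 + 2/s)
-5*p((29 - 4)/(35 + x(-1, 1))) = -5*(29/2 + 2/(((29 - 4)/(35 + 1)))) = -5*(29/2 + 2/((25/36))) = -5*(29/2 + 2/((25*(1/36)))) = -5*(29/2 + 2/(25/36)) = -5*(29/2 + 2*(36/25)) = -5*(29/2 + 72/25) = -5*869/50 = -869/10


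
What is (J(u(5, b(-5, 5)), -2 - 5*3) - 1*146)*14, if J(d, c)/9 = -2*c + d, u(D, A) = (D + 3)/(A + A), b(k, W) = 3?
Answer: 2408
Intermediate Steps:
u(D, A) = (3 + D)/(2*A) (u(D, A) = (3 + D)/((2*A)) = (3 + D)*(1/(2*A)) = (3 + D)/(2*A))
J(d, c) = -18*c + 9*d (J(d, c) = 9*(-2*c + d) = 9*(d - 2*c) = -18*c + 9*d)
(J(u(5, b(-5, 5)), -2 - 5*3) - 1*146)*14 = ((-18*(-2 - 5*3) + 9*((1/2)*(3 + 5)/3)) - 1*146)*14 = ((-18*(-2 - 15) + 9*((1/2)*(1/3)*8)) - 146)*14 = ((-18*(-17) + 9*(4/3)) - 146)*14 = ((306 + 12) - 146)*14 = (318 - 146)*14 = 172*14 = 2408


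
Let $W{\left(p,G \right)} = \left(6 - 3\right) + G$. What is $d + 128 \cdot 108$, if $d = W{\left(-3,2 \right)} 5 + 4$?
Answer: $13853$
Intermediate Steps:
$W{\left(p,G \right)} = 3 + G$
$d = 29$ ($d = \left(3 + 2\right) 5 + 4 = 5 \cdot 5 + 4 = 25 + 4 = 29$)
$d + 128 \cdot 108 = 29 + 128 \cdot 108 = 29 + 13824 = 13853$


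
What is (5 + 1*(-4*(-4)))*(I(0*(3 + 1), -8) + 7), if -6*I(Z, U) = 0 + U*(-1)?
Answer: 119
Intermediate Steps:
I(Z, U) = U/6 (I(Z, U) = -(0 + U*(-1))/6 = -(0 - U)/6 = -(-1)*U/6 = U/6)
(5 + 1*(-4*(-4)))*(I(0*(3 + 1), -8) + 7) = (5 + 1*(-4*(-4)))*((1/6)*(-8) + 7) = (5 + 1*16)*(-4/3 + 7) = (5 + 16)*(17/3) = 21*(17/3) = 119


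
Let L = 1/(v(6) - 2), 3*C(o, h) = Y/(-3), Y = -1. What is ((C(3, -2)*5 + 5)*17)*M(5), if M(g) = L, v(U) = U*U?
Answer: 25/9 ≈ 2.7778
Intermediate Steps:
v(U) = U²
C(o, h) = ⅑ (C(o, h) = (-1/(-3))/3 = (-1*(-⅓))/3 = (⅓)*(⅓) = ⅑)
L = 1/34 (L = 1/(6² - 2) = 1/(36 - 2) = 1/34 ≈ 0.029412)
M(g) = 1/34
((C(3, -2)*5 + 5)*17)*M(5) = (((⅑)*5 + 5)*17)*(1/34) = ((5/9 + 5)*17)*(1/34) = ((50/9)*17)*(1/34) = (850/9)*(1/34) = 25/9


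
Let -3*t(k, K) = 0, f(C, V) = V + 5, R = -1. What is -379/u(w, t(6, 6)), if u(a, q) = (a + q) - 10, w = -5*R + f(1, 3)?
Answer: -379/3 ≈ -126.33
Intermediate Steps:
f(C, V) = 5 + V
t(k, K) = 0 (t(k, K) = -⅓*0 = 0)
w = 13 (w = -5*(-1) + (5 + 3) = 5 + 8 = 13)
u(a, q) = -10 + a + q
-379/u(w, t(6, 6)) = -379/(-10 + 13 + 0) = -379/3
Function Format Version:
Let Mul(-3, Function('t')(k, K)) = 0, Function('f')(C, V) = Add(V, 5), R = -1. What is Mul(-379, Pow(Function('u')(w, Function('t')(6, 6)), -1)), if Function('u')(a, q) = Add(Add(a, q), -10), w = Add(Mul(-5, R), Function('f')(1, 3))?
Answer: Rational(-379, 3) ≈ -126.33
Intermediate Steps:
Function('f')(C, V) = Add(5, V)
Function('t')(k, K) = 0 (Function('t')(k, K) = Mul(Rational(-1, 3), 0) = 0)
w = 13 (w = Add(Mul(-5, -1), Add(5, 3)) = Add(5, 8) = 13)
Function('u')(a, q) = Add(-10, a, q)
Mul(-379, Pow(Function('u')(w, Function('t')(6, 6)), -1)) = Mul(-379, Pow(Add(-10, 13, 0), -1)) = Mul(-379, Pow(3, -1)) = Mul(-379, Rational(1, 3)) = Rational(-379, 3)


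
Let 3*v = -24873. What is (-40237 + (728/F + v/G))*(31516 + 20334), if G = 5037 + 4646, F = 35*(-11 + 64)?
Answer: -1070693487412260/513199 ≈ -2.0863e+9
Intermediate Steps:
v = -8291 (v = (1/3)*(-24873) = -8291)
F = 1855 (F = 35*53 = 1855)
G = 9683
(-40237 + (728/F + v/G))*(31516 + 20334) = (-40237 + (728/1855 - 8291/9683))*(31516 + 20334) = (-40237 + (728*(1/1855) - 8291*1/9683))*51850 = (-40237 + (104/265 - 8291/9683))*51850 = (-40237 - 1190083/2565995)*51850 = -103249130898/2565995*51850 = -1070693487412260/513199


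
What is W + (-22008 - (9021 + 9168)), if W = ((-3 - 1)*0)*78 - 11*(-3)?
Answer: -40164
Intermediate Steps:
W = 33 (W = -4*0*78 + 33 = 0*78 + 33 = 0 + 33 = 33)
W + (-22008 - (9021 + 9168)) = 33 + (-22008 - (9021 + 9168)) = 33 + (-22008 - 1*18189) = 33 + (-22008 - 18189) = 33 - 40197 = -40164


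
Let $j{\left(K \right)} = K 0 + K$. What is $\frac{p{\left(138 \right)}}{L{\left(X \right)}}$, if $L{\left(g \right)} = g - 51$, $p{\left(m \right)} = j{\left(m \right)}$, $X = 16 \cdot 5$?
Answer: $\frac{138}{29} \approx 4.7586$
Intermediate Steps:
$X = 80$
$j{\left(K \right)} = K$ ($j{\left(K \right)} = 0 + K = K$)
$p{\left(m \right)} = m$
$L{\left(g \right)} = -51 + g$ ($L{\left(g \right)} = g - 51 = -51 + g$)
$\frac{p{\left(138 \right)}}{L{\left(X \right)}} = \frac{138}{-51 + 80} = \frac{138}{29}$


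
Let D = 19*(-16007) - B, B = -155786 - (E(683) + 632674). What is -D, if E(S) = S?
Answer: -485010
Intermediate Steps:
B = -789143 (B = -155786 - (683 + 632674) = -155786 - 1*633357 = -155786 - 633357 = -789143)
D = 485010 (D = 19*(-16007) - 1*(-789143) = -304133 + 789143 = 485010)
-D = -1*485010 = -485010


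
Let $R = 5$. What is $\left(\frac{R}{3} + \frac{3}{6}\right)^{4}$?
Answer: $\frac{28561}{1296} \approx 22.038$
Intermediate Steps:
$\left(\frac{R}{3} + \frac{3}{6}\right)^{4} = \left(\frac{5}{3} + \frac{3}{6}\right)^{4} = \left(5 \cdot \frac{1}{3} + 3 \cdot \frac{1}{6}\right)^{4} = \left(\frac{5}{3} + \frac{1}{2}\right)^{4} = \left(\frac{13}{6}\right)^{4} = \frac{28561}{1296}$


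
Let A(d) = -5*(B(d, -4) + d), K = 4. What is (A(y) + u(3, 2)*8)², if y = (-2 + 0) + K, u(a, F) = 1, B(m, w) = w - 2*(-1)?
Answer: 64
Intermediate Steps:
B(m, w) = 2 + w (B(m, w) = w + 2 = 2 + w)
y = 2 (y = (-2 + 0) + 4 = -2 + 4 = 2)
A(d) = 10 - 5*d (A(d) = -5*((2 - 4) + d) = -5*(-2 + d) = 10 - 5*d)
(A(y) + u(3, 2)*8)² = ((10 - 5*2) + 1*8)² = ((10 - 10) + 8)² = (0 + 8)² = 8² = 64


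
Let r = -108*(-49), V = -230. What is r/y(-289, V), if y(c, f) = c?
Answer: -5292/289 ≈ -18.311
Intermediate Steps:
r = 5292
r/y(-289, V) = 5292/(-289) = 5292*(-1/289) = -5292/289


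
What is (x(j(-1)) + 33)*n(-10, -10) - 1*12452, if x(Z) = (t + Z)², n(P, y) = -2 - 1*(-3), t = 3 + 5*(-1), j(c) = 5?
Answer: -12410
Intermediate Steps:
t = -2 (t = 3 - 5 = -2)
n(P, y) = 1 (n(P, y) = -2 + 3 = 1)
x(Z) = (-2 + Z)²
(x(j(-1)) + 33)*n(-10, -10) - 1*12452 = ((-2 + 5)² + 33)*1 - 1*12452 = (3² + 33)*1 - 12452 = (9 + 33)*1 - 12452 = 42*1 - 12452 = 42 - 12452 = -12410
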